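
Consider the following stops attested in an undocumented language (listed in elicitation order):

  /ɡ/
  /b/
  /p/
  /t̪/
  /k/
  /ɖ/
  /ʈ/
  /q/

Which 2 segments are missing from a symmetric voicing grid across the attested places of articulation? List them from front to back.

/d̪/, /ɢ/

bilabial: voiceless /p/, voiced /b/.
dental: voiceless /t̪/, voiced —.
retroflex: voiceless /ʈ/, voiced /ɖ/.
velar: voiceless /k/, voiced /ɡ/.
uvular: voiceless /q/, voiced —.
Gaps, from front to back: dental lacks voiced (/d̪/); uvular lacks voiced (/ɢ/).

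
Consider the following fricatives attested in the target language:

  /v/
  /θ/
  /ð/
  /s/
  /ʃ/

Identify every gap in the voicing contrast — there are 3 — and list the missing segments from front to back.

/f/, /z/, /ʒ/

place of articulation  voiceless  voiced  
labiodental       —         v       
dental            θ         ð       
alveolar          s         —       
postalveolar      ʃ         —       
Gaps, from front to back: labiodental lacks voiceless (/f/); alveolar lacks voiced (/z/); postalveolar lacks voiced (/ʒ/).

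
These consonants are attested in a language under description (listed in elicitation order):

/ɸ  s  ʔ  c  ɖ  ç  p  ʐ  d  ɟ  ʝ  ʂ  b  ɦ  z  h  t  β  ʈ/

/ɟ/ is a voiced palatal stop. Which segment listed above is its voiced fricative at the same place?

The voiced fricative at the same place is a voiced palatal fricative — in this inventory, /ʝ/.

/ʝ/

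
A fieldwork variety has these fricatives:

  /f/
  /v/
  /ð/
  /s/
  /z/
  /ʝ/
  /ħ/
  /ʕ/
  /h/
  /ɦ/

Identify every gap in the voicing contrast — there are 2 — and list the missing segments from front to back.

/θ/, /ç/

labiodental: voiceless /f/, voiced /v/.
dental: voiceless —, voiced /ð/.
alveolar: voiceless /s/, voiced /z/.
palatal: voiceless —, voiced /ʝ/.
pharyngeal: voiceless /ħ/, voiced /ʕ/.
glottal: voiceless /h/, voiced /ɦ/.
Gaps, from front to back: dental lacks voiceless (/θ/); palatal lacks voiceless (/ç/).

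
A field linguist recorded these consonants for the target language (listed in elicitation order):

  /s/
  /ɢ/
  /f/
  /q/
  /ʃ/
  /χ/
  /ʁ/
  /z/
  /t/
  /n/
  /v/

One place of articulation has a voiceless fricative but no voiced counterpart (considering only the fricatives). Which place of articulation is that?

postalveolar

labiodental: voiceless /f/, voiced /v/.
alveolar: voiceless /s/, voiced /z/.
postalveolar: voiceless /ʃ/, voiced —.
uvular: voiceless /χ/, voiced /ʁ/.
Every place of articulation has a voiced member except postalveolar, where /ʒ/ would be expected.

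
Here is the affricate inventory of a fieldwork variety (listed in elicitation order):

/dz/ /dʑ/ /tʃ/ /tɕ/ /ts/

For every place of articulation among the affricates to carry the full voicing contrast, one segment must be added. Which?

/dʒ/

alveolar: voiceless /ts/, voiced /dz/.
postalveolar: voiceless /tʃ/, voiced —.
alveolo-palatal: voiceless /tɕ/, voiced /dʑ/.
The postalveolar row has no voiced member, so the gap is the voiced postalveolar affricate /dʒ/.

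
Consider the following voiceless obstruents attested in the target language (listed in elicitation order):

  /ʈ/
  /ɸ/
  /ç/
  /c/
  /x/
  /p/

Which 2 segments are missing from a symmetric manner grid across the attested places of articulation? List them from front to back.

place of articulation  stop      fricative
bilabial          p         ɸ       
retroflex         ʈ         —       
palatal           c         ç       
velar             —         x       
Gaps, from front to back: retroflex lacks fricative (/ʂ/); velar lacks stop (/k/).

/ʂ/, /k/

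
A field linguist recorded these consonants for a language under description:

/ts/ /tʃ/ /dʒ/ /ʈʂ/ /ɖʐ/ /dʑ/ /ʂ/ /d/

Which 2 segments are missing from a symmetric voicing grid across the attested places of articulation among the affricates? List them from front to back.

/dz/, /tɕ/

alveolar: voiceless /ts/, voiced —.
postalveolar: voiceless /tʃ/, voiced /dʒ/.
retroflex: voiceless /ʈʂ/, voiced /ɖʐ/.
alveolo-palatal: voiceless —, voiced /dʑ/.
Gaps, from front to back: alveolar lacks voiced (/dz/); alveolo-palatal lacks voiceless (/tɕ/).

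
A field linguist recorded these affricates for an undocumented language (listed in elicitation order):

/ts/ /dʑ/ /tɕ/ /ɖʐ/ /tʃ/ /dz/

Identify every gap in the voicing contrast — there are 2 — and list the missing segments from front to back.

/dʒ/, /ʈʂ/

place of articulation  voiceless  voiced  
alveolar          ts        dz      
postalveolar      tʃ        —       
retroflex         —         ɖʐ      
alveolo-palatal   tɕ        dʑ      
Gaps, from front to back: postalveolar lacks voiced (/dʒ/); retroflex lacks voiceless (/ʈʂ/).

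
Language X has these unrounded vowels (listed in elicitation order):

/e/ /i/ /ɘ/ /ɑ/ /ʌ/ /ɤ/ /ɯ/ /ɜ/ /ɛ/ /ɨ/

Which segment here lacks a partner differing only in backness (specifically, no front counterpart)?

/ɑ/

High: /i/ ~ /ɨ/ ~ /ɯ/
High-mid: /e/ ~ /ɘ/ ~ /ɤ/
Low-mid: /ɛ/ ~ /ɜ/ ~ /ʌ/
Low: only /ɑ/ (back); no front partner.
So /ɑ/ is the unpaired segment.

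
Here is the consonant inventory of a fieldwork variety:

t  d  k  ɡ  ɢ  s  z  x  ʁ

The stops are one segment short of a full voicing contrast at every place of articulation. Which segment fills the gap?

Voiceless: /t/ (alveolar), /k/ (velar).
Voiced: /d/ (alveolar), /ɡ/ (velar), /ɢ/ (uvular).
The uvular row has no voiceless member, so the gap is the voiceless uvular stop /q/.

/q/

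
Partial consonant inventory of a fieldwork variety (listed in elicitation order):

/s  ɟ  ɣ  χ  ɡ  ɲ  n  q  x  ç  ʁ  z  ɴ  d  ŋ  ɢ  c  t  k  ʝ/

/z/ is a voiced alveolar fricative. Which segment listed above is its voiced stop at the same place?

The voiced stop at the same place is a voiced alveolar stop — in this inventory, /d/.

/d/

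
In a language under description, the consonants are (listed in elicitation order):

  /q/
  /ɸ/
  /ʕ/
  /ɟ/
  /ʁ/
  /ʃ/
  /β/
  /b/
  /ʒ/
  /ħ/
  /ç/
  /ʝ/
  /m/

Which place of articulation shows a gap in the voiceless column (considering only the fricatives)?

uvular

place of articulation  voiceless  voiced  
bilabial          ɸ         β       
postalveolar      ʃ         ʒ       
palatal           ç         ʝ       
uvular            —         ʁ       
pharyngeal        ħ         ʕ       
Every place of articulation has a voiceless member except uvular, where /χ/ would be expected.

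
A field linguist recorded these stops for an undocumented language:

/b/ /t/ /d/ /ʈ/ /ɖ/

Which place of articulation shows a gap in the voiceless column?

place of articulation  voiceless  voiced  
bilabial          —         b       
alveolar          t         d       
retroflex         ʈ         ɖ       
Every place of articulation has a voiceless member except bilabial, where /p/ would be expected.

bilabial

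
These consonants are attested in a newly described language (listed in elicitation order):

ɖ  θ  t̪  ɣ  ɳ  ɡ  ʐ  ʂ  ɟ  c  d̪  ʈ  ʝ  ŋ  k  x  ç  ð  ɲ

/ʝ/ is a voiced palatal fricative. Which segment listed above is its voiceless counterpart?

The voiceless counterpart is a voiceless palatal fricative — in this inventory, /ç/.

/ç/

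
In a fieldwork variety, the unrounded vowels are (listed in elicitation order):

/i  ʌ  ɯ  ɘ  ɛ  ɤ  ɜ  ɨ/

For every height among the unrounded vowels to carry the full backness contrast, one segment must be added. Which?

/e/

high: front /i/, central /ɨ/, back /ɯ/.
high-mid: front —, central /ɘ/, back /ɤ/.
low-mid: front /ɛ/, central /ɜ/, back /ʌ/.
The high-mid row has no front member, so the gap is the high-mid front unrounded vowel /e/.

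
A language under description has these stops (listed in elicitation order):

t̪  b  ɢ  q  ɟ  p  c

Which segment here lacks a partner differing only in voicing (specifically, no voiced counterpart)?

Bilabial: /p/ ~ /b/
Palatal: /c/ ~ /ɟ/
Uvular: /q/ ~ /ɢ/
Dental: only /t̪/ (voiceless); no voiced partner.
So /t̪/ is the unpaired segment.

/t̪/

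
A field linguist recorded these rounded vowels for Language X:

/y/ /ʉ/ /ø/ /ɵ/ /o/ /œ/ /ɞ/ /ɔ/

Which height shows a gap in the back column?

high

Front: /y/ (high), /ø/ (high-mid), /œ/ (low-mid).
Central: /ʉ/ (high), /ɵ/ (high-mid), /ɞ/ (low-mid).
Back: /o/ (high-mid), /ɔ/ (low-mid).
Every height has a back member except high, where /u/ would be expected.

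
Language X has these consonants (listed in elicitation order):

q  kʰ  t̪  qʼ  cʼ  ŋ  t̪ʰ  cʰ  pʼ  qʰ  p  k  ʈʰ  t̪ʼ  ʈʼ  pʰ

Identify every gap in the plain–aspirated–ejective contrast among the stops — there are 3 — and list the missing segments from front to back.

/ʈ/, /c/, /kʼ/

bilabial: plain /p/, aspirated /pʰ/, ejective /pʼ/.
dental: plain /t̪/, aspirated /t̪ʰ/, ejective /t̪ʼ/.
retroflex: plain —, aspirated /ʈʰ/, ejective /ʈʼ/.
palatal: plain —, aspirated /cʰ/, ejective /cʼ/.
velar: plain /k/, aspirated /kʰ/, ejective —.
uvular: plain /q/, aspirated /qʰ/, ejective /qʼ/.
Gaps, from front to back: retroflex lacks plain (/ʈ/); palatal lacks plain (/c/); velar lacks ejective (/kʼ/).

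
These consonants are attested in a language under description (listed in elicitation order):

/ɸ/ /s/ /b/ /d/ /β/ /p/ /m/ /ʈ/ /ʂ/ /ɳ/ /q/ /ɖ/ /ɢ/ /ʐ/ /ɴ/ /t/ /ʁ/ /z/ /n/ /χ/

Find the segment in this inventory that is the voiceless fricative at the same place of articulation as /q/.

/q/ is a voiceless uvular stop.
The voiceless fricative at the same place is a voiceless uvular fricative — in this inventory, /χ/.

/χ/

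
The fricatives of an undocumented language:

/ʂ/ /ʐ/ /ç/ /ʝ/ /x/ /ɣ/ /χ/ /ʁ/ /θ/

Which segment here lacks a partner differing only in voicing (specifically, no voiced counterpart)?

Retroflex: /ʂ/ ~ /ʐ/
Palatal: /ç/ ~ /ʝ/
Velar: /x/ ~ /ɣ/
Uvular: /χ/ ~ /ʁ/
Dental: only /θ/ (voiceless); no voiced partner.
So /θ/ is the unpaired segment.

/θ/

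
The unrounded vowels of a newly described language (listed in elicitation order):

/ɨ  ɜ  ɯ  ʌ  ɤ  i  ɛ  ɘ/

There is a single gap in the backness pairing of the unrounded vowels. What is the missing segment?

high: front /i/, central /ɨ/, back /ɯ/.
high-mid: front —, central /ɘ/, back /ɤ/.
low-mid: front /ɛ/, central /ɜ/, back /ʌ/.
The high-mid row has no front member, so the gap is the high-mid front unrounded vowel /e/.

/e/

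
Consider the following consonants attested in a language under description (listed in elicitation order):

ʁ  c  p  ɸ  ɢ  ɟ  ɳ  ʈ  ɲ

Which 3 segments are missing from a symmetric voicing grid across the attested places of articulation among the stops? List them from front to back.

/b/, /ɖ/, /q/

Voiceless: /p/ (bilabial), /ʈ/ (retroflex), /c/ (palatal).
Voiced: /ɟ/ (palatal), /ɢ/ (uvular).
Gaps, from front to back: bilabial lacks voiced (/b/); retroflex lacks voiced (/ɖ/); uvular lacks voiceless (/q/).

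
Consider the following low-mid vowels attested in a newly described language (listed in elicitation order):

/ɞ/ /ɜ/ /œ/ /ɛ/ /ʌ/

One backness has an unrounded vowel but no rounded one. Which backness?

backness          unrounded  rounded 
front             ɛ         œ       
central           ɜ         ɞ       
back              ʌ         —       
Every backness has a rounded member except back, where /ɔ/ would be expected.

back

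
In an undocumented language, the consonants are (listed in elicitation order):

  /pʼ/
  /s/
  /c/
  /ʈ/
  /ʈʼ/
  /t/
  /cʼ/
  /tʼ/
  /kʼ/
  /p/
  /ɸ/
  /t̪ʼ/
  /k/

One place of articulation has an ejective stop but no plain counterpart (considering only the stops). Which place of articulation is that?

bilabial: plain /p/, ejective /pʼ/.
dental: plain —, ejective /t̪ʼ/.
alveolar: plain /t/, ejective /tʼ/.
retroflex: plain /ʈ/, ejective /ʈʼ/.
palatal: plain /c/, ejective /cʼ/.
velar: plain /k/, ejective /kʼ/.
Every place of articulation has a plain member except dental, where /t̪/ would be expected.

dental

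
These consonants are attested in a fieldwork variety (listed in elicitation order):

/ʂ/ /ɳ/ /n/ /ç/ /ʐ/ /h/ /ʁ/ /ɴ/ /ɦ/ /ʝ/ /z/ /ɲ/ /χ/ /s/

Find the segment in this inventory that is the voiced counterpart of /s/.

/s/ is a voiceless alveolar fricative.
The voiced counterpart is a voiced alveolar fricative — in this inventory, /z/.

/z/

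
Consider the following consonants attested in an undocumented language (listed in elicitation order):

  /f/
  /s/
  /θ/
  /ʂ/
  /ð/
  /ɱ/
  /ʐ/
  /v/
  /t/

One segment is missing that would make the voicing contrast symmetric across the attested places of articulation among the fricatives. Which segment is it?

/z/

Voiceless: /f/ (labiodental), /θ/ (dental), /s/ (alveolar), /ʂ/ (retroflex).
Voiced: /v/ (labiodental), /ð/ (dental), /ʐ/ (retroflex).
The alveolar row has no voiced member, so the gap is the voiced alveolar fricative /z/.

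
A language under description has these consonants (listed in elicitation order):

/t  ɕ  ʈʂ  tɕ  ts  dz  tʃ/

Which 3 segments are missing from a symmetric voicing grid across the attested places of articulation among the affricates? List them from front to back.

Voiceless: /ts/ (alveolar), /tʃ/ (postalveolar), /ʈʂ/ (retroflex), /tɕ/ (alveolo-palatal).
Voiced: /dz/ (alveolar).
Gaps, from front to back: postalveolar lacks voiced (/dʒ/); retroflex lacks voiced (/ɖʐ/); alveolo-palatal lacks voiced (/dʑ/).

/dʒ/, /ɖʐ/, /dʑ/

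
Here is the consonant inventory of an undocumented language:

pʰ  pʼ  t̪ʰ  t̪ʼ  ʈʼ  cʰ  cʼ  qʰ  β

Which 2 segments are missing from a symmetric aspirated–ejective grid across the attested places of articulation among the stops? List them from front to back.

/ʈʰ/, /qʼ/

place of articulation  aspirated  ejective
bilabial          pʰ        pʼ      
dental            t̪ʰ       t̪ʼ     
retroflex         —         ʈʼ      
palatal           cʰ        cʼ      
uvular            qʰ        —       
Gaps, from front to back: retroflex lacks aspirated (/ʈʰ/); uvular lacks ejective (/qʼ/).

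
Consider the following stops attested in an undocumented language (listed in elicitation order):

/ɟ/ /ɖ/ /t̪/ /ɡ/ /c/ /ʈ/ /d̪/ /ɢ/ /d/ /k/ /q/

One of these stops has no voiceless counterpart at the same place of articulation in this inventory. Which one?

/d/

Dental: /t̪/ ~ /d̪/
Retroflex: /ʈ/ ~ /ɖ/
Palatal: /c/ ~ /ɟ/
Velar: /k/ ~ /ɡ/
Uvular: /q/ ~ /ɢ/
Alveolar: only /d/ (voiced); no voiceless partner.
So /d/ is the unpaired segment.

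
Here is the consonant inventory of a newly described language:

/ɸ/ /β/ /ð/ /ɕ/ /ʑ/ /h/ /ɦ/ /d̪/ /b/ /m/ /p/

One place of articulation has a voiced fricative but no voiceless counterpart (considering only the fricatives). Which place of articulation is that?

bilabial: voiceless /ɸ/, voiced /β/.
dental: voiceless —, voiced /ð/.
alveolo-palatal: voiceless /ɕ/, voiced /ʑ/.
glottal: voiceless /h/, voiced /ɦ/.
Every place of articulation has a voiceless member except dental, where /θ/ would be expected.

dental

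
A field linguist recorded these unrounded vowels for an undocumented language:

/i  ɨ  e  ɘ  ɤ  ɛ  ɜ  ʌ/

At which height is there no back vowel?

Front: /i/ (high), /e/ (high-mid), /ɛ/ (low-mid).
Central: /ɨ/ (high), /ɘ/ (high-mid), /ɜ/ (low-mid).
Back: /ɤ/ (high-mid), /ʌ/ (low-mid).
Every height has a back member except high, where /ɯ/ would be expected.

high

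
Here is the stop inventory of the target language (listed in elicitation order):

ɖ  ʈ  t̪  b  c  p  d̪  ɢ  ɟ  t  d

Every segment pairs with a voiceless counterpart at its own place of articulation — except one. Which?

Bilabial: /p/ ~ /b/
Dental: /t̪/ ~ /d̪/
Alveolar: /t/ ~ /d/
Retroflex: /ʈ/ ~ /ɖ/
Palatal: /c/ ~ /ɟ/
Uvular: only /ɢ/ (voiced); no voiceless partner.
So /ɢ/ is the unpaired segment.

/ɢ/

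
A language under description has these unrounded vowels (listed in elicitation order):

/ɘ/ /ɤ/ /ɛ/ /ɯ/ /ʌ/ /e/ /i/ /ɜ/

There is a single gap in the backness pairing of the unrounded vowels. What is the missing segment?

/ɨ/

high: front /i/, central —, back /ɯ/.
high-mid: front /e/, central /ɘ/, back /ɤ/.
low-mid: front /ɛ/, central /ɜ/, back /ʌ/.
The high row has no central member, so the gap is the high central unrounded vowel /ɨ/.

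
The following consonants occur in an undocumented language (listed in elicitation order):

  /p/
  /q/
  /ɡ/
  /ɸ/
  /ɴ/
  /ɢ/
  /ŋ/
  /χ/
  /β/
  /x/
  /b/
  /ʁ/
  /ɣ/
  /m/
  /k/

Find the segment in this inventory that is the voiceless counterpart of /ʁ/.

/ʁ/ is a voiced uvular fricative.
The voiceless counterpart is a voiceless uvular fricative — in this inventory, /χ/.

/χ/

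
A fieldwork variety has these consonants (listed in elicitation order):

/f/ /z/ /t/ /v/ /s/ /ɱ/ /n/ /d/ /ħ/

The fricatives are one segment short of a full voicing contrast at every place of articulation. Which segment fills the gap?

/ʕ/

labiodental: voiceless /f/, voiced /v/.
alveolar: voiceless /s/, voiced /z/.
pharyngeal: voiceless /ħ/, voiced —.
The pharyngeal row has no voiced member, so the gap is the voiced pharyngeal fricative /ʕ/.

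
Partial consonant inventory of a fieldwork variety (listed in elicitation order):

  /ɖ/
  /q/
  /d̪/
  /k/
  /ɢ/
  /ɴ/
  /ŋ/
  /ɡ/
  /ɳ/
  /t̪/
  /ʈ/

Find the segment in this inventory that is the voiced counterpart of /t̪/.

/d̪/

/t̪/ is a voiceless dental stop.
The voiced counterpart is a voiced dental stop — in this inventory, /d̪/.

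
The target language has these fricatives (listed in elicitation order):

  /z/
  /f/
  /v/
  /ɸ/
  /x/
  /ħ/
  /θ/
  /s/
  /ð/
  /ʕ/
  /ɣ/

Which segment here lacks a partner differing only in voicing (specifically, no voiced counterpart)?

/ɸ/

Labiodental: /f/ ~ /v/
Dental: /θ/ ~ /ð/
Alveolar: /s/ ~ /z/
Velar: /x/ ~ /ɣ/
Pharyngeal: /ħ/ ~ /ʕ/
Bilabial: only /ɸ/ (voiceless); no voiced partner.
So /ɸ/ is the unpaired segment.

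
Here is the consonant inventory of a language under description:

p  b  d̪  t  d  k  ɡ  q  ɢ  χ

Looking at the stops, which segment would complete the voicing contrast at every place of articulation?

/t̪/

Voiceless: /p/ (bilabial), /t/ (alveolar), /k/ (velar), /q/ (uvular).
Voiced: /b/ (bilabial), /d̪/ (dental), /d/ (alveolar), /ɡ/ (velar), /ɢ/ (uvular).
The dental row has no voiceless member, so the gap is the voiceless dental stop /t̪/.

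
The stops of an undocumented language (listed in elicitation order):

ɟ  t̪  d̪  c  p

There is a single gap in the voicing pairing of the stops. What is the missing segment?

/b/

Voiceless: /p/ (bilabial), /t̪/ (dental), /c/ (palatal).
Voiced: /d̪/ (dental), /ɟ/ (palatal).
The bilabial row has no voiced member, so the gap is the voiced bilabial stop /b/.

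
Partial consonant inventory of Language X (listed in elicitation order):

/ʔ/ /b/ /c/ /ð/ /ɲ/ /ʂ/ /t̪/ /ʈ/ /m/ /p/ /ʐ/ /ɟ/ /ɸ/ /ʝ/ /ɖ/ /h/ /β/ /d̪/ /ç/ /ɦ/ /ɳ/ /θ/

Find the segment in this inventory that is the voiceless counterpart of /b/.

/p/

/b/ is a voiced bilabial stop.
The voiceless counterpart is a voiceless bilabial stop — in this inventory, /p/.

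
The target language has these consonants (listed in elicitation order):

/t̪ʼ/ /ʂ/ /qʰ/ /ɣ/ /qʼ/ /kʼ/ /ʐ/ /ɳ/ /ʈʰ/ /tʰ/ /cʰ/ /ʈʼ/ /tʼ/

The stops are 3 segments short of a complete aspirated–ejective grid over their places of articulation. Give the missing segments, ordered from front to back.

/t̪ʰ/, /cʼ/, /kʰ/

place of articulation  aspirated  ejective
dental            —         t̪ʼ     
alveolar          tʰ        tʼ      
retroflex         ʈʰ        ʈʼ      
palatal           cʰ        —       
velar             —         kʼ      
uvular            qʰ        qʼ      
Gaps, from front to back: dental lacks aspirated (/t̪ʰ/); palatal lacks ejective (/cʼ/); velar lacks aspirated (/kʰ/).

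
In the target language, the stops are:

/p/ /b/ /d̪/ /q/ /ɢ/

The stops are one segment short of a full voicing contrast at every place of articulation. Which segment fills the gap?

/t̪/

place of articulation  voiceless  voiced  
bilabial          p         b       
dental            —         d̪      
uvular            q         ɢ       
The dental row has no voiceless member, so the gap is the voiceless dental stop /t̪/.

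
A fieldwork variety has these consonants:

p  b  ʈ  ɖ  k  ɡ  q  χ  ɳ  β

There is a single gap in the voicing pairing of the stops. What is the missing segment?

Voiceless: /p/ (bilabial), /ʈ/ (retroflex), /k/ (velar), /q/ (uvular).
Voiced: /b/ (bilabial), /ɖ/ (retroflex), /ɡ/ (velar).
The uvular row has no voiced member, so the gap is the voiced uvular stop /ɢ/.

/ɢ/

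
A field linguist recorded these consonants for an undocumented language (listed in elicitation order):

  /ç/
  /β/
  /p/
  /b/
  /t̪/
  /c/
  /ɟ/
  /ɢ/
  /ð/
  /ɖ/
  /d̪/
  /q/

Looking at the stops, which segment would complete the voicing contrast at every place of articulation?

/ʈ/

bilabial: voiceless /p/, voiced /b/.
dental: voiceless /t̪/, voiced /d̪/.
retroflex: voiceless —, voiced /ɖ/.
palatal: voiceless /c/, voiced /ɟ/.
uvular: voiceless /q/, voiced /ɢ/.
The retroflex row has no voiceless member, so the gap is the voiceless retroflex stop /ʈ/.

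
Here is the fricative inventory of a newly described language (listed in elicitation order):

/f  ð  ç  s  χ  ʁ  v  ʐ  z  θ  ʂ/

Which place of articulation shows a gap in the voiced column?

Voiceless: /f/ (labiodental), /θ/ (dental), /s/ (alveolar), /ʂ/ (retroflex), /ç/ (palatal), /χ/ (uvular).
Voiced: /v/ (labiodental), /ð/ (dental), /z/ (alveolar), /ʐ/ (retroflex), /ʁ/ (uvular).
Every place of articulation has a voiced member except palatal, where /ʝ/ would be expected.

palatal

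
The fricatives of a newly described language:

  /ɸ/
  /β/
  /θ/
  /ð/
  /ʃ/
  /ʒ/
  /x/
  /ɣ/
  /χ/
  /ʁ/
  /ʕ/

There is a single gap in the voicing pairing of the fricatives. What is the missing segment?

place of articulation  voiceless  voiced  
bilabial          ɸ         β       
dental            θ         ð       
postalveolar      ʃ         ʒ       
velar             x         ɣ       
uvular            χ         ʁ       
pharyngeal        —         ʕ       
The pharyngeal row has no voiceless member, so the gap is the voiceless pharyngeal fricative /ħ/.

/ħ/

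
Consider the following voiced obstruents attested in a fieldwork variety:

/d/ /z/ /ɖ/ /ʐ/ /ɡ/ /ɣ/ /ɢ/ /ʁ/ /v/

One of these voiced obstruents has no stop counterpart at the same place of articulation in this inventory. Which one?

/v/

Alveolar: /d/ ~ /z/
Retroflex: /ɖ/ ~ /ʐ/
Velar: /ɡ/ ~ /ɣ/
Uvular: /ɢ/ ~ /ʁ/
Labiodental: only /v/ (fricative); no stop partner.
So /v/ is the unpaired segment.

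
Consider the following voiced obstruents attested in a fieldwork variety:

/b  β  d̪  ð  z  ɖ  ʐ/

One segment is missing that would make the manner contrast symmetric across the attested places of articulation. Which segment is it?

/d/

Stop: /b/ (bilabial), /d̪/ (dental), /ɖ/ (retroflex).
Fricative: /β/ (bilabial), /ð/ (dental), /z/ (alveolar), /ʐ/ (retroflex).
The alveolar row has no stop member, so the gap is the alveolar stop /d/.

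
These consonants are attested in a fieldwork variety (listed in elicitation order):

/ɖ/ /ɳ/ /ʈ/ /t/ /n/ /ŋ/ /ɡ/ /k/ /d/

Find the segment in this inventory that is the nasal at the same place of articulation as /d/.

/n/

/d/ is a voiced alveolar stop.
The nasal at the same place is an alveolar nasal — in this inventory, /n/.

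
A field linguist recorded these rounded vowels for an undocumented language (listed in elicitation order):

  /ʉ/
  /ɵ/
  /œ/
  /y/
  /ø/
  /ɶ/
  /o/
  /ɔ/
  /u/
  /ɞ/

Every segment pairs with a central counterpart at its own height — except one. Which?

High: /y/ ~ /ʉ/ ~ /u/
High-mid: /ø/ ~ /ɵ/ ~ /o/
Low-mid: /œ/ ~ /ɞ/ ~ /ɔ/
Low: only /ɶ/ (front); no central partner.
So /ɶ/ is the unpaired segment.

/ɶ/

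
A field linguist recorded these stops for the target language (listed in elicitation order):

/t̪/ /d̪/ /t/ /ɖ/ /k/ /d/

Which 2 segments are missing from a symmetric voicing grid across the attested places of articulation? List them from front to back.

/ʈ/, /ɡ/

dental: voiceless /t̪/, voiced /d̪/.
alveolar: voiceless /t/, voiced /d/.
retroflex: voiceless —, voiced /ɖ/.
velar: voiceless /k/, voiced —.
Gaps, from front to back: retroflex lacks voiceless (/ʈ/); velar lacks voiced (/ɡ/).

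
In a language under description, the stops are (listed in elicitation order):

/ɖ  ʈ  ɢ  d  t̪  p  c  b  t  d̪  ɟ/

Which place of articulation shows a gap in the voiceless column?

uvular

bilabial: voiceless /p/, voiced /b/.
dental: voiceless /t̪/, voiced /d̪/.
alveolar: voiceless /t/, voiced /d/.
retroflex: voiceless /ʈ/, voiced /ɖ/.
palatal: voiceless /c/, voiced /ɟ/.
uvular: voiceless —, voiced /ɢ/.
Every place of articulation has a voiceless member except uvular, where /q/ would be expected.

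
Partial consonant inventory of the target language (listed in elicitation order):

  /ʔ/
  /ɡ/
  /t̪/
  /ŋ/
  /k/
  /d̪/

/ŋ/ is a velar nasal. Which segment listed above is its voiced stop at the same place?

/ɡ/

The voiced stop at the same place is a voiced velar stop — in this inventory, /ɡ/.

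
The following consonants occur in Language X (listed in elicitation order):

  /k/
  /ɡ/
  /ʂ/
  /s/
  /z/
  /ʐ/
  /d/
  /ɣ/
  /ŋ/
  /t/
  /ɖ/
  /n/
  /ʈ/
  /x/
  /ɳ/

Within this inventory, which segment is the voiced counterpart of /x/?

/ɣ/

/x/ is a voiceless velar fricative.
The voiced counterpart is a voiced velar fricative — in this inventory, /ɣ/.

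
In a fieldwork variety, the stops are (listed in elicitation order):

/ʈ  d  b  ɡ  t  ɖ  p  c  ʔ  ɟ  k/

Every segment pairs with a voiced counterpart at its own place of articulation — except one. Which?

Bilabial: /p/ ~ /b/
Alveolar: /t/ ~ /d/
Retroflex: /ʈ/ ~ /ɖ/
Palatal: /c/ ~ /ɟ/
Velar: /k/ ~ /ɡ/
Glottal: only /ʔ/ (voiceless); no voiced partner.
So /ʔ/ is the unpaired segment.

/ʔ/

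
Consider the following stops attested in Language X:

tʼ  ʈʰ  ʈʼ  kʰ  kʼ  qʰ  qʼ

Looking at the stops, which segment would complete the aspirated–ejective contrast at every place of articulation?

/tʰ/

Aspirated: /ʈʰ/ (retroflex), /kʰ/ (velar), /qʰ/ (uvular).
Ejective: /tʼ/ (alveolar), /ʈʼ/ (retroflex), /kʼ/ (velar), /qʼ/ (uvular).
The alveolar row has no aspirated member, so the gap is the aspirated alveolar stop /tʰ/.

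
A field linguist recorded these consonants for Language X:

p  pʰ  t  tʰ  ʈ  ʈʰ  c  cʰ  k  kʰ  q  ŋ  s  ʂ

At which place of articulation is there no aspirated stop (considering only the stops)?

uvular

Plain: /p/ (bilabial), /t/ (alveolar), /ʈ/ (retroflex), /c/ (palatal), /k/ (velar), /q/ (uvular).
Aspirated: /pʰ/ (bilabial), /tʰ/ (alveolar), /ʈʰ/ (retroflex), /cʰ/ (palatal), /kʰ/ (velar).
Every place of articulation has an aspirated member except uvular, where /qʰ/ would be expected.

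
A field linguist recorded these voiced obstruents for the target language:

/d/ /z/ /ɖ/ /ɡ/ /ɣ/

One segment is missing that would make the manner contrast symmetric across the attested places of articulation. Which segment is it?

/ʐ/

alveolar: stop /d/, fricative /z/.
retroflex: stop /ɖ/, fricative —.
velar: stop /ɡ/, fricative /ɣ/.
The retroflex row has no fricative member, so the gap is the retroflex fricative /ʐ/.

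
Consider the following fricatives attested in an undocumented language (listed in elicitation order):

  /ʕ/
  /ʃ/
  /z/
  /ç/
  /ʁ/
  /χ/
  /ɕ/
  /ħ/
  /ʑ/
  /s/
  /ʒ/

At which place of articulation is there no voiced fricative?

alveolar: voiceless /s/, voiced /z/.
postalveolar: voiceless /ʃ/, voiced /ʒ/.
alveolo-palatal: voiceless /ɕ/, voiced /ʑ/.
palatal: voiceless /ç/, voiced —.
uvular: voiceless /χ/, voiced /ʁ/.
pharyngeal: voiceless /ħ/, voiced /ʕ/.
Every place of articulation has a voiced member except palatal, where /ʝ/ would be expected.

palatal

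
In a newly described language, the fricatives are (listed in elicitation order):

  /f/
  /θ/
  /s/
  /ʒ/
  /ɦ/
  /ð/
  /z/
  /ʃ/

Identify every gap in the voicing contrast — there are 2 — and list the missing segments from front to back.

/v/, /h/

labiodental: voiceless /f/, voiced —.
dental: voiceless /θ/, voiced /ð/.
alveolar: voiceless /s/, voiced /z/.
postalveolar: voiceless /ʃ/, voiced /ʒ/.
glottal: voiceless —, voiced /ɦ/.
Gaps, from front to back: labiodental lacks voiced (/v/); glottal lacks voiceless (/h/).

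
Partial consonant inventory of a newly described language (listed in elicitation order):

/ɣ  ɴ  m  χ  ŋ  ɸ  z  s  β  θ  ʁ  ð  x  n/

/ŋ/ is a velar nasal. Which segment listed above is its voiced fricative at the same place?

The voiced fricative at the same place is a voiced velar fricative — in this inventory, /ɣ/.

/ɣ/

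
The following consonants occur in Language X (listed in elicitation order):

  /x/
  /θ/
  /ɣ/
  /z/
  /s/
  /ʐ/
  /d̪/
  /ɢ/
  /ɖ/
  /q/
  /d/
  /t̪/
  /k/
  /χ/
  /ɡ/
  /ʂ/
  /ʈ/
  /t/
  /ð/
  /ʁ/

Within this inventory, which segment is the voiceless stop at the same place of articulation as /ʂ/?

/ʈ/

/ʂ/ is a voiceless retroflex fricative.
The voiceless stop at the same place is a voiceless retroflex stop — in this inventory, /ʈ/.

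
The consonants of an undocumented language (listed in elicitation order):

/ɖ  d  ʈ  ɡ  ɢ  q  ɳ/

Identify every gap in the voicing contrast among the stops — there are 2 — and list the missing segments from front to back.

Voiceless: /ʈ/ (retroflex), /q/ (uvular).
Voiced: /d/ (alveolar), /ɖ/ (retroflex), /ɡ/ (velar), /ɢ/ (uvular).
Gaps, from front to back: alveolar lacks voiceless (/t/); velar lacks voiceless (/k/).

/t/, /k/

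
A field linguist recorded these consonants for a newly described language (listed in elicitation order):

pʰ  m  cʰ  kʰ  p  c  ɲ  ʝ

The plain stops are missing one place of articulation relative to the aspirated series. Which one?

velar

Plain: /p/ (bilabial), /c/ (palatal).
Aspirated: /pʰ/ (bilabial), /cʰ/ (palatal), /kʰ/ (velar).
Every place of articulation has a plain member except velar, where /k/ would be expected.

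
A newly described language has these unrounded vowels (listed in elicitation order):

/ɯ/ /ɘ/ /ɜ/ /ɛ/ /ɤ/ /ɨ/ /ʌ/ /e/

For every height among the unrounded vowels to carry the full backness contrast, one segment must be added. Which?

/i/

height            front     central   back    
high              —         ɨ         ɯ       
high-mid          e         ɘ         ɤ       
low-mid           ɛ         ɜ         ʌ       
The high row has no front member, so the gap is the high front unrounded vowel /i/.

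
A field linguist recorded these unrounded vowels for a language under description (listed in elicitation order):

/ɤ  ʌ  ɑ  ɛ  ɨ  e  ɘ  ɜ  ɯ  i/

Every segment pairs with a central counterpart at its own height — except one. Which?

High: /i/ ~ /ɨ/ ~ /ɯ/
High-mid: /e/ ~ /ɘ/ ~ /ɤ/
Low-mid: /ɛ/ ~ /ɜ/ ~ /ʌ/
Low: only /ɑ/ (back); no central partner.
So /ɑ/ is the unpaired segment.

/ɑ/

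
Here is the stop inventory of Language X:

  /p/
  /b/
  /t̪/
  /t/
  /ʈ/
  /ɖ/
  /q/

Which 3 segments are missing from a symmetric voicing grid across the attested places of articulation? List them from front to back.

/d̪/, /d/, /ɢ/

place of articulation  voiceless  voiced  
bilabial          p         b       
dental            t̪        —       
alveolar          t         —       
retroflex         ʈ         ɖ       
uvular            q         —       
Gaps, from front to back: dental lacks voiced (/d̪/); alveolar lacks voiced (/d/); uvular lacks voiced (/ɢ/).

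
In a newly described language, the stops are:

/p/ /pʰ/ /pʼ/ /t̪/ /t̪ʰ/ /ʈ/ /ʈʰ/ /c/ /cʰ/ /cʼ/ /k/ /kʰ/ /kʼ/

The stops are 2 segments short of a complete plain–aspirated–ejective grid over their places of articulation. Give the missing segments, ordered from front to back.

place of articulation  plain     aspirated  ejective
bilabial          p         pʰ        pʼ      
dental            t̪        t̪ʰ       —       
retroflex         ʈ         ʈʰ        —       
palatal           c         cʰ        cʼ      
velar             k         kʰ        kʼ      
Gaps, from front to back: dental lacks ejective (/t̪ʼ/); retroflex lacks ejective (/ʈʼ/).

/t̪ʼ/, /ʈʼ/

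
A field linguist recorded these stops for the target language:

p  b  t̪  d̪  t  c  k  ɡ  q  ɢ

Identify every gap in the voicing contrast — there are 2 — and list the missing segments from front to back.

/d/, /ɟ/

place of articulation  voiceless  voiced  
bilabial          p         b       
dental            t̪        d̪      
alveolar          t         —       
palatal           c         —       
velar             k         ɡ       
uvular            q         ɢ       
Gaps, from front to back: alveolar lacks voiced (/d/); palatal lacks voiced (/ɟ/).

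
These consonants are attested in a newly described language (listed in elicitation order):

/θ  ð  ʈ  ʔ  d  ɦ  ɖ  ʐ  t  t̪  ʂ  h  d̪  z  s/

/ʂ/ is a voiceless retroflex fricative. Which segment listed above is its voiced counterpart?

/ʐ/

The voiced counterpart is a voiced retroflex fricative — in this inventory, /ʐ/.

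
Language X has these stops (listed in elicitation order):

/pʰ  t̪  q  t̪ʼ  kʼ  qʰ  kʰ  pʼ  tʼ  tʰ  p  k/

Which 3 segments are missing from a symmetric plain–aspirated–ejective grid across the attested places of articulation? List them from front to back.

/t̪ʰ/, /t/, /qʼ/

bilabial: plain /p/, aspirated /pʰ/, ejective /pʼ/.
dental: plain /t̪/, aspirated —, ejective /t̪ʼ/.
alveolar: plain —, aspirated /tʰ/, ejective /tʼ/.
velar: plain /k/, aspirated /kʰ/, ejective /kʼ/.
uvular: plain /q/, aspirated /qʰ/, ejective —.
Gaps, from front to back: dental lacks aspirated (/t̪ʰ/); alveolar lacks plain (/t/); uvular lacks ejective (/qʼ/).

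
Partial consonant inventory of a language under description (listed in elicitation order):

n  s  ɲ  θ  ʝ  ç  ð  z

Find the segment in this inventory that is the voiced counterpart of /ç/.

/ʝ/

/ç/ is a voiceless palatal fricative.
The voiced counterpart is a voiced palatal fricative — in this inventory, /ʝ/.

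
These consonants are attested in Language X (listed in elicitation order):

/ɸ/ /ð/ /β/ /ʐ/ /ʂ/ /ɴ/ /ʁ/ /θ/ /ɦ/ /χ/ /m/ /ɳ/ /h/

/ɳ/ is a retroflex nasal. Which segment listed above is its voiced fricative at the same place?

The voiced fricative at the same place is a voiced retroflex fricative — in this inventory, /ʐ/.

/ʐ/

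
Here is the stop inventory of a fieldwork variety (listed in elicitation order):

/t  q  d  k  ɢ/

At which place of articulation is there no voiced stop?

velar

place of articulation  voiceless  voiced  
alveolar          t         d       
velar             k         —       
uvular            q         ɢ       
Every place of articulation has a voiced member except velar, where /ɡ/ would be expected.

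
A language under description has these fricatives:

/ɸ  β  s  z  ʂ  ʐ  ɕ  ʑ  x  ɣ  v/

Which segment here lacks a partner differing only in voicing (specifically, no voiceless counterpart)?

Bilabial: /ɸ/ ~ /β/
Alveolar: /s/ ~ /z/
Retroflex: /ʂ/ ~ /ʐ/
Alveolo-palatal: /ɕ/ ~ /ʑ/
Velar: /x/ ~ /ɣ/
Labiodental: only /v/ (voiced); no voiceless partner.
So /v/ is the unpaired segment.

/v/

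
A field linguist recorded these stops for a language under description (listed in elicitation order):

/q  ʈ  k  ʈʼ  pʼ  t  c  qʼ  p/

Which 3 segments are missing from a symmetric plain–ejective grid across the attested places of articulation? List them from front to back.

Plain: /p/ (bilabial), /t/ (alveolar), /ʈ/ (retroflex), /c/ (palatal), /k/ (velar), /q/ (uvular).
Ejective: /pʼ/ (bilabial), /ʈʼ/ (retroflex), /qʼ/ (uvular).
Gaps, from front to back: alveolar lacks ejective (/tʼ/); palatal lacks ejective (/cʼ/); velar lacks ejective (/kʼ/).

/tʼ/, /cʼ/, /kʼ/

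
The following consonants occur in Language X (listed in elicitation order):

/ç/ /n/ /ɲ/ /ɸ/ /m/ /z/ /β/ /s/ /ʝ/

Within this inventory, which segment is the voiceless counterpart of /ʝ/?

/ç/

/ʝ/ is a voiced palatal fricative.
The voiceless counterpart is a voiceless palatal fricative — in this inventory, /ç/.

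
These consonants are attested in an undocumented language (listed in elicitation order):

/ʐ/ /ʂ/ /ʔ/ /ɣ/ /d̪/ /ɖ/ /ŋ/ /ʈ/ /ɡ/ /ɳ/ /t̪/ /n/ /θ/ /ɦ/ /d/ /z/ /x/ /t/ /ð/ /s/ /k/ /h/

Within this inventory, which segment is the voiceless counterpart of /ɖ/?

/ʈ/

/ɖ/ is a voiced retroflex stop.
The voiceless counterpart is a voiceless retroflex stop — in this inventory, /ʈ/.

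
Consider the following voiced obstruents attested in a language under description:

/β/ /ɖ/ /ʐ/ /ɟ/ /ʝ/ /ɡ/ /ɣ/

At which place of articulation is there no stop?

bilabial

Stop: /ɖ/ (retroflex), /ɟ/ (palatal), /ɡ/ (velar).
Fricative: /β/ (bilabial), /ʐ/ (retroflex), /ʝ/ (palatal), /ɣ/ (velar).
Every place of articulation has a stop member except bilabial, where /b/ would be expected.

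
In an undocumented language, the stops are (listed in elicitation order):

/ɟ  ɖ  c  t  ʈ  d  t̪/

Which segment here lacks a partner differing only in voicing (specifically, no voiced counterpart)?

/t̪/

Alveolar: /t/ ~ /d/
Retroflex: /ʈ/ ~ /ɖ/
Palatal: /c/ ~ /ɟ/
Dental: only /t̪/ (voiceless); no voiced partner.
So /t̪/ is the unpaired segment.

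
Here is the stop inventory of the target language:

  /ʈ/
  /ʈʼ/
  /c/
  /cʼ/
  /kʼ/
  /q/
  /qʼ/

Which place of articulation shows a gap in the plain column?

Plain: /ʈ/ (retroflex), /c/ (palatal), /q/ (uvular).
Ejective: /ʈʼ/ (retroflex), /cʼ/ (palatal), /kʼ/ (velar), /qʼ/ (uvular).
Every place of articulation has a plain member except velar, where /k/ would be expected.

velar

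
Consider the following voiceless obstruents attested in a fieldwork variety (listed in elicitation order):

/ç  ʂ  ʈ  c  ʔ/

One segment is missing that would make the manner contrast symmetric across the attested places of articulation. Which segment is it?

/h/

place of articulation  stop      fricative
retroflex         ʈ         ʂ       
palatal           c         ç       
glottal           ʔ         —       
The glottal row has no fricative member, so the gap is the glottal fricative /h/.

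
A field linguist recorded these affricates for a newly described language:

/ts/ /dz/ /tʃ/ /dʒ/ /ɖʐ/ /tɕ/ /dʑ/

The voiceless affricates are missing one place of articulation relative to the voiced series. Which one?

alveolar: voiceless /ts/, voiced /dz/.
postalveolar: voiceless /tʃ/, voiced /dʒ/.
retroflex: voiceless —, voiced /ɖʐ/.
alveolo-palatal: voiceless /tɕ/, voiced /dʑ/.
Every place of articulation has a voiceless member except retroflex, where /ʈʂ/ would be expected.

retroflex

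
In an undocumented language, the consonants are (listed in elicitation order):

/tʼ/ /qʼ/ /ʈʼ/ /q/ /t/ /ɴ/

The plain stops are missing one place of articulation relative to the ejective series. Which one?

retroflex

alveolar: plain /t/, ejective /tʼ/.
retroflex: plain —, ejective /ʈʼ/.
uvular: plain /q/, ejective /qʼ/.
Every place of articulation has a plain member except retroflex, where /ʈ/ would be expected.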